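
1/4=0.25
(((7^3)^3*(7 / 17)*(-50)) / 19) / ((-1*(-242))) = -7061881225 / 39083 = -180689.33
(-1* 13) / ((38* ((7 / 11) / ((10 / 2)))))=-715 / 266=-2.69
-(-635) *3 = 1905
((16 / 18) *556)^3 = 88002363392 / 729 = 120716547.86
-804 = -804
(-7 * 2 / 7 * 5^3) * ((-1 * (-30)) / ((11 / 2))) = -15000 / 11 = -1363.64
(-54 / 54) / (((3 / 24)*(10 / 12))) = -48 / 5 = -9.60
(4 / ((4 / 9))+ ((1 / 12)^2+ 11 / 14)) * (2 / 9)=9871 / 4536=2.18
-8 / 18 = -4 / 9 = -0.44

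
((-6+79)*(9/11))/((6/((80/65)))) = 1752/143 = 12.25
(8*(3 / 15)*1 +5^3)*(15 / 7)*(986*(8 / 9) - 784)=175552 / 7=25078.86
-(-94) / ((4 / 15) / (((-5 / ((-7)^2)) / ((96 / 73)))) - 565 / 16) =-2744800 / 1131477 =-2.43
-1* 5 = -5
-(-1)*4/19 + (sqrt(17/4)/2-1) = -15/19 + sqrt(17)/4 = 0.24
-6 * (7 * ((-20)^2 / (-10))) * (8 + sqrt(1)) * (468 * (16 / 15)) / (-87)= -2515968 / 29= -86757.52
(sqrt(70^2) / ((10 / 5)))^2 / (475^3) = 49 / 4286875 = 0.00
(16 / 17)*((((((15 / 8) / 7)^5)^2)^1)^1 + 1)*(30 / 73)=4549590986197572015 / 11762565999008677888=0.39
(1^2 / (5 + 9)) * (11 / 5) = 11 / 70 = 0.16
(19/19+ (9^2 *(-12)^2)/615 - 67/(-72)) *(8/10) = 308431/18450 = 16.72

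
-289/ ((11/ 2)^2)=-1156/ 121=-9.55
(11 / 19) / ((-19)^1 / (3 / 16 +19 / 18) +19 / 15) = -29535 / 715141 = -0.04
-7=-7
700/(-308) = -25/11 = -2.27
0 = 0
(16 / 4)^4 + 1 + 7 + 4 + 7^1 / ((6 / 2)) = 811 / 3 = 270.33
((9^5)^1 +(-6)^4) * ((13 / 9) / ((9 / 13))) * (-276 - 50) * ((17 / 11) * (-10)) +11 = 6977655221 / 11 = 634332292.82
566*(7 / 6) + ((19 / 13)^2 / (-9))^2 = 1527772528 / 2313441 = 660.39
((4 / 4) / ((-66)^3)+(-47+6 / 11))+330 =81518183 / 287496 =283.55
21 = 21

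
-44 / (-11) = 4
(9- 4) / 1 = 5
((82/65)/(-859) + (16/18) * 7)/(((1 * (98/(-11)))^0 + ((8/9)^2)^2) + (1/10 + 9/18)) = 1139435019/407416828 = 2.80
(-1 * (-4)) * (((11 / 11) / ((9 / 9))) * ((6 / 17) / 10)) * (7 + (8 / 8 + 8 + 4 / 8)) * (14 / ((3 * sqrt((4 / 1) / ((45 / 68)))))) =693 * sqrt(85) / 1445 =4.42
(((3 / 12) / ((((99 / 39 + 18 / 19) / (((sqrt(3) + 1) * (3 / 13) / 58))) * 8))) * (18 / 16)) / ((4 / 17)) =2907 / 17045504 + 2907 * sqrt(3) / 17045504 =0.00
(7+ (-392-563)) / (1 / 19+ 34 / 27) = -486324 / 673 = -722.62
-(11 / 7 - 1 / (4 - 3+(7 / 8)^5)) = -0.91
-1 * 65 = -65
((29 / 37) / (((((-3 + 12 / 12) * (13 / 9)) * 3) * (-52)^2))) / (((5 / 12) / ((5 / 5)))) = -261 / 3251560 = -0.00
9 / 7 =1.29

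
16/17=0.94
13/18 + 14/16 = 115/72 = 1.60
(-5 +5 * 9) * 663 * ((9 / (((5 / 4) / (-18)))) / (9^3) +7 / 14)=25636 / 3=8545.33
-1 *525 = -525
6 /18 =1 /3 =0.33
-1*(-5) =5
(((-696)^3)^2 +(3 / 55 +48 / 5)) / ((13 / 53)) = 331355357430739135983 / 715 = 463434066336698092.28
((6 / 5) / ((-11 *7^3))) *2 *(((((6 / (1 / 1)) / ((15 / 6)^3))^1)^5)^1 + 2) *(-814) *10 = 108850969347168 / 10467529296875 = 10.40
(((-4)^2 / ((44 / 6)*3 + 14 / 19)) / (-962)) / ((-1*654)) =19 / 16986996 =0.00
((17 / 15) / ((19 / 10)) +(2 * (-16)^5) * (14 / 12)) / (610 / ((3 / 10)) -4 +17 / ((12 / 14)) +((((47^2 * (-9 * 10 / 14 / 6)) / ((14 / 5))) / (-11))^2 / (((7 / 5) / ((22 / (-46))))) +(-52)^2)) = -9488163334498464 / 10609946438723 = -894.27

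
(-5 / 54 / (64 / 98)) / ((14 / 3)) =-35 / 1152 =-0.03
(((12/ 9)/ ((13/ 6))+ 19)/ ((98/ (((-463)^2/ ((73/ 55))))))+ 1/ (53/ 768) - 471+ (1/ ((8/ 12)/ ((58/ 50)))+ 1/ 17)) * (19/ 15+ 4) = 2637392131629524/ 15711525375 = 167863.53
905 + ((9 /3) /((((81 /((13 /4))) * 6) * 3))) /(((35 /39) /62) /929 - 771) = 507831884773909 /561140209548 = 905.00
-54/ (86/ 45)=-1215/ 43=-28.26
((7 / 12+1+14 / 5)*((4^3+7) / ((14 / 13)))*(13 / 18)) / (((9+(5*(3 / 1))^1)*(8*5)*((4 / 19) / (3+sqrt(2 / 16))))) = 59959003*sqrt(2) / 232243200+59959003 / 19353600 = 3.46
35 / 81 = 0.43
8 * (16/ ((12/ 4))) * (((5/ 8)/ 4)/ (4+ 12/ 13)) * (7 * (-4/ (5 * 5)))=-91/ 60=-1.52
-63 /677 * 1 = -63 /677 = -0.09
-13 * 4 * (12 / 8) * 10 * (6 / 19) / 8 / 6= -195 / 38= -5.13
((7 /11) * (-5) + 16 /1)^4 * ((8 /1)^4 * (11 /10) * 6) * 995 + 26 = 966519742977838 /1331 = 726160588262.84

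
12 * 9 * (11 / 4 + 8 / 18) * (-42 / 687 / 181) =-4830 / 41449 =-0.12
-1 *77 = -77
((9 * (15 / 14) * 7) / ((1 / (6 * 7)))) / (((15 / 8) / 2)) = 3024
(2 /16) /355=0.00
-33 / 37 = -0.89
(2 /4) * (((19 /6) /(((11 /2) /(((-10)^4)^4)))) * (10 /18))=475000000000000000 /297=1599326599326599.33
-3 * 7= -21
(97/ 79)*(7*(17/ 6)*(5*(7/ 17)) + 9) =29003/ 474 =61.19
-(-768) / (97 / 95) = 72960 / 97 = 752.16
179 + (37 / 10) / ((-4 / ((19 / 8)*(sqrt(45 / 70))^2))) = 795593 / 4480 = 177.59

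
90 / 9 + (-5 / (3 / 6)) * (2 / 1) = -10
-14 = -14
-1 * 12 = -12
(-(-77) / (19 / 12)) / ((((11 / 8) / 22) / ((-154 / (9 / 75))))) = -18972800 / 19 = -998568.42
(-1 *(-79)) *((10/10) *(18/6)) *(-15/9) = -395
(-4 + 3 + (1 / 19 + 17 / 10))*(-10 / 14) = -143 / 266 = -0.54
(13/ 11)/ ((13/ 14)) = 14/ 11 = 1.27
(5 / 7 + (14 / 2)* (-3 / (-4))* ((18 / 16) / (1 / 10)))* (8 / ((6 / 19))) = 127205 / 84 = 1514.35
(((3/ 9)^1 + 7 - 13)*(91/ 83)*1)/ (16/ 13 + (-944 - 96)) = 20111/ 3362496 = 0.01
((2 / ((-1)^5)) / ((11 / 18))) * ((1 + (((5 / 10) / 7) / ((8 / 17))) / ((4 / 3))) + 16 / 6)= -12.37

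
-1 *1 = -1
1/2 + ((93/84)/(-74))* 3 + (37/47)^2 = 4919655/4577048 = 1.07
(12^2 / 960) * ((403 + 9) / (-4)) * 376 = -29046 / 5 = -5809.20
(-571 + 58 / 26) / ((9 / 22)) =-162668 / 117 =-1390.32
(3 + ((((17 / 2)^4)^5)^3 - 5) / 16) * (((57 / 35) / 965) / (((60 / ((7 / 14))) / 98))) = 8928673119813470632181802347227844243561711296185535215747726129925105534277 / 1780110803112971730944000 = 5015796266277042219555606000000000000000000000000000.00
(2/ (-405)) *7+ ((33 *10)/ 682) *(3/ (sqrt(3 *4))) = -14/ 405+ 15 *sqrt(3)/ 62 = 0.38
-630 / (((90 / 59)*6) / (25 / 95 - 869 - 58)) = 3636052 / 57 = 63790.39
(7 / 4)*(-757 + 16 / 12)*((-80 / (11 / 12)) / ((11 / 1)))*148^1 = 187888960 / 121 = 1552801.32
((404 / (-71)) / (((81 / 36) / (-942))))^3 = 130651082843521024 / 9663597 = 13519922534.39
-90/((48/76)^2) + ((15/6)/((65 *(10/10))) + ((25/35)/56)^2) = -225.59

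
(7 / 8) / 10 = 7 / 80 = 0.09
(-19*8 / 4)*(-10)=380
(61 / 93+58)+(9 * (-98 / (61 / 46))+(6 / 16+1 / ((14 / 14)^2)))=-27461125 / 45384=-605.08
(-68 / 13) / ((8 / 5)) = -85 / 26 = -3.27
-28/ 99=-0.28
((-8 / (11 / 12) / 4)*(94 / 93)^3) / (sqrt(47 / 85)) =-3.03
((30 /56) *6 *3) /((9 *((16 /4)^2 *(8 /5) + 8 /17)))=1275 /31024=0.04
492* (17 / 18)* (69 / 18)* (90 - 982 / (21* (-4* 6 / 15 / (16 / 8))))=99953285 / 378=264426.68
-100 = -100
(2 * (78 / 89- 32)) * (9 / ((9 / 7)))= -435.73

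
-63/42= -3/2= -1.50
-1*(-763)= 763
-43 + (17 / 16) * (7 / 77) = -7551 / 176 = -42.90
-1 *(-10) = 10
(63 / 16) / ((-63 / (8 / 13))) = -0.04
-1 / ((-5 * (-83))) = -1 / 415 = -0.00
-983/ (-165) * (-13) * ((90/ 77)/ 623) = -76674/ 527681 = -0.15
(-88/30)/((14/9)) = -1.89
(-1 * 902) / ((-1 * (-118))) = -451 / 59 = -7.64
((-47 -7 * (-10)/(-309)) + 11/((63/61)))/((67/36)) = -949360/48307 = -19.65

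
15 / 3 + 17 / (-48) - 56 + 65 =655 / 48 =13.65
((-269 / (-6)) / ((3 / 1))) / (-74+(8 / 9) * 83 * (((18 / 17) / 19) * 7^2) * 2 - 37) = 86887 / 1697238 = 0.05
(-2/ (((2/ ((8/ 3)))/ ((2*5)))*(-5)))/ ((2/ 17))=136/ 3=45.33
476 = 476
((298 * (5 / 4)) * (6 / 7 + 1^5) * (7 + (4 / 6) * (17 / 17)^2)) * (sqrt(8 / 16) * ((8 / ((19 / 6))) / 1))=9474.38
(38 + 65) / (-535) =-103 / 535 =-0.19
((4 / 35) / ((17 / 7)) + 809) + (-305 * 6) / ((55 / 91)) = -2074551 / 935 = -2218.77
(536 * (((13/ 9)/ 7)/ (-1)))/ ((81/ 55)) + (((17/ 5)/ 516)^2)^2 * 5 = -41927081442418177/ 558276528096000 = -75.10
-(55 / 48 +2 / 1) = -151 / 48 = -3.15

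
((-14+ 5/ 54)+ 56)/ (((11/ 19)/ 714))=5139253/ 99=51911.65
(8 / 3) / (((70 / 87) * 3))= 116 / 105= 1.10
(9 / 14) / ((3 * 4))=3 / 56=0.05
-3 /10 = -0.30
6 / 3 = 2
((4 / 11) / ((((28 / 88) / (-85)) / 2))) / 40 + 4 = -6 / 7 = -0.86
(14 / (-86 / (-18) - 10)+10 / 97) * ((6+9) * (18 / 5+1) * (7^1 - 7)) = 0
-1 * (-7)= 7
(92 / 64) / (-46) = -1 / 32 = -0.03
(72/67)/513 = 8/3819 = 0.00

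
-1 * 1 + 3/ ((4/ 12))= 8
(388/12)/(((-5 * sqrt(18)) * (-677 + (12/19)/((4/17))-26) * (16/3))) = 1843 * sqrt(2)/6386880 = 0.00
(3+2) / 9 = 5 / 9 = 0.56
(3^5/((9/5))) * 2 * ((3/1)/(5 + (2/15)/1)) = 12150/77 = 157.79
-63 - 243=-306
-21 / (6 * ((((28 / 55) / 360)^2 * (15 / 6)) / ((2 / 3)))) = -466714.29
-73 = -73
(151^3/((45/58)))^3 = 7962996160570184256316312/91125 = 87385417399947152332.69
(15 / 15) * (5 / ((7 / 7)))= 5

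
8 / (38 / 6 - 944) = -24 / 2813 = -0.01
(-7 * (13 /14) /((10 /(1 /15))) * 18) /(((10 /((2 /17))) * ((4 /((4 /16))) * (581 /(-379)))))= 14781 /39508000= 0.00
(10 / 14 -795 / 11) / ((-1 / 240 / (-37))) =-48928800 / 77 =-635438.96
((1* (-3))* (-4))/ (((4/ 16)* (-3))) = -16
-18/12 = -3/2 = -1.50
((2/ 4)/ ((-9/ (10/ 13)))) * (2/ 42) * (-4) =20/ 2457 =0.01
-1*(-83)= 83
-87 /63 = -29 /21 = -1.38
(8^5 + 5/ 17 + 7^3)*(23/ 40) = 3236629/ 170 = 19038.99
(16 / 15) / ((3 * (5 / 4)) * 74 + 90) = 32 / 11025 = 0.00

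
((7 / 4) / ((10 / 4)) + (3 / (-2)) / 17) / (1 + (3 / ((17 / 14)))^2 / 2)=884 / 5855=0.15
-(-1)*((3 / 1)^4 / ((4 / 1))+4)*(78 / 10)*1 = 3783 / 20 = 189.15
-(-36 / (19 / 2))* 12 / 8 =108 / 19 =5.68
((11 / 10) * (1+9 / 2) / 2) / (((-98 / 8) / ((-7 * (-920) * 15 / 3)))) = -55660 / 7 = -7951.43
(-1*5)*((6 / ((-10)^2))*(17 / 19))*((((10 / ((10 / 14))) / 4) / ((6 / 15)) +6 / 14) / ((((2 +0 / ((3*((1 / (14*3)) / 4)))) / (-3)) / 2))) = 39321 / 5320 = 7.39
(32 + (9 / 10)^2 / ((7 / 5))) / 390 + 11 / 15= 14867 / 18200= 0.82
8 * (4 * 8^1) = 256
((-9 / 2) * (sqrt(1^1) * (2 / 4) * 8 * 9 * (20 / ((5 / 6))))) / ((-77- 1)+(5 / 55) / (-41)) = 1753488 / 35179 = 49.84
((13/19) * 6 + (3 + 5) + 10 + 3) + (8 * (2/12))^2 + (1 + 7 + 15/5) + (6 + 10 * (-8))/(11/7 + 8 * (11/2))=36.26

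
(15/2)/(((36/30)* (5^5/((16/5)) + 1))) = 100/15641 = 0.01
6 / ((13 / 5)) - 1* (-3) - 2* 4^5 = -26555 / 13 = -2042.69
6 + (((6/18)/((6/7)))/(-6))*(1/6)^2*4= 5825/972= 5.99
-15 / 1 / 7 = -15 / 7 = -2.14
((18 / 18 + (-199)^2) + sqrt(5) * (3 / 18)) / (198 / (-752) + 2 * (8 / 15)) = 940 * sqrt(5) / 4531 + 223355280 / 4531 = 49295.38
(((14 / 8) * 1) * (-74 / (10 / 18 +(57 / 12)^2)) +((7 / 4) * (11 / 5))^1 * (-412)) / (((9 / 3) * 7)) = -3785077 / 49935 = -75.80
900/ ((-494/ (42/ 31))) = -18900/ 7657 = -2.47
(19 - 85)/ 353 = -66/ 353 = -0.19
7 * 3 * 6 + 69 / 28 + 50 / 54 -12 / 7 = 13789 / 108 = 127.68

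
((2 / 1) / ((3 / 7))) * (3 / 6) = 7 / 3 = 2.33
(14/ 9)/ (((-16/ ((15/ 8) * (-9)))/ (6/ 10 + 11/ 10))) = 357/ 128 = 2.79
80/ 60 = 1.33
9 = 9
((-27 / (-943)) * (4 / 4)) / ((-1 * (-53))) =27 / 49979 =0.00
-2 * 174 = -348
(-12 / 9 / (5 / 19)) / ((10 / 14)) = -532 / 75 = -7.09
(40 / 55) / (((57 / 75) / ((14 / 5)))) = 560 / 209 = 2.68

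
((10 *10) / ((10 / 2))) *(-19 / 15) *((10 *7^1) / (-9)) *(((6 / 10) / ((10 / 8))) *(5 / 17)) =4256 / 153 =27.82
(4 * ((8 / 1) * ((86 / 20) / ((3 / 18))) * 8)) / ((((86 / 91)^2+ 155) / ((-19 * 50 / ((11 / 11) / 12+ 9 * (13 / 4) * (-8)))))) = 9897072640 / 57519039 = 172.07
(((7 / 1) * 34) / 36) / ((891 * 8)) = 119 / 128304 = 0.00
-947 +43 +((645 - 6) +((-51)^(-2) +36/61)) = -41951468/158661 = -264.41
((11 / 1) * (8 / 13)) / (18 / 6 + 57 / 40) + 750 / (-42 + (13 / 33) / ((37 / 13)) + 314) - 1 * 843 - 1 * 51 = -889.71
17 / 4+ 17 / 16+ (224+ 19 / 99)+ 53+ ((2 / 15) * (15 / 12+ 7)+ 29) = 2475827 / 7920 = 312.60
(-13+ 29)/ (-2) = -8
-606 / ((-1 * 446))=303 / 223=1.36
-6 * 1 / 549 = -2 / 183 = -0.01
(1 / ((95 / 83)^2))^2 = 47458321 / 81450625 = 0.58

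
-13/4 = -3.25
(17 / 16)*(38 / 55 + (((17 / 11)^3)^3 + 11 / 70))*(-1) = -143499170969411 / 2640901413920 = -54.34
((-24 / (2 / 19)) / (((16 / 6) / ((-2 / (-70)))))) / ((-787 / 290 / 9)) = 8.10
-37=-37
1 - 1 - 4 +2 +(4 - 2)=0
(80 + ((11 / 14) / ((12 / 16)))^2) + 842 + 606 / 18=421933 / 441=956.76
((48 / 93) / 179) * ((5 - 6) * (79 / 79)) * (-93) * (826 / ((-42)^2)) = 472 / 3759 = 0.13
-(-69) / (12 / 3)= 69 / 4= 17.25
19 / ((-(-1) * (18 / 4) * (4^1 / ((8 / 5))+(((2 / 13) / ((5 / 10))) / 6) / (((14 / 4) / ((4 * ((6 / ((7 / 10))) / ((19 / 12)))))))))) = 919828 / 613755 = 1.50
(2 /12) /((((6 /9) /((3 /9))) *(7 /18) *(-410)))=-3 /5740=-0.00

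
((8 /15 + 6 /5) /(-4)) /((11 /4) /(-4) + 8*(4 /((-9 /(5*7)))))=312 /90095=0.00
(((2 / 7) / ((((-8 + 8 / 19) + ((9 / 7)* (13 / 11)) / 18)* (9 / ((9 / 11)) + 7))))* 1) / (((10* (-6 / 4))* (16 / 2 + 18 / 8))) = 1672 / 121377015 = 0.00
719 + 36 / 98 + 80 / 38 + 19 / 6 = 4047835 / 5586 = 724.64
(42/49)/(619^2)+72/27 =2.67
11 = 11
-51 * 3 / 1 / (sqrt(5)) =-153 * sqrt(5) / 5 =-68.42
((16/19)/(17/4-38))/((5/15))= -64/855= -0.07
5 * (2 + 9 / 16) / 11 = 205 / 176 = 1.16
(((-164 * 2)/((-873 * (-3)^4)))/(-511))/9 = -328/325209087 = -0.00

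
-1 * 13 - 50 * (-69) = 3437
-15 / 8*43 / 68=-645 / 544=-1.19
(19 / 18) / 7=19 / 126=0.15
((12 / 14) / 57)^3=8 / 2352637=0.00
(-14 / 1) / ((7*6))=-1 / 3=-0.33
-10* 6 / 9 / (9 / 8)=-160 / 27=-5.93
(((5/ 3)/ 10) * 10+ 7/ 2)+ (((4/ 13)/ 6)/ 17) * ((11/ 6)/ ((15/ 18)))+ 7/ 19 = 232697/ 41990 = 5.54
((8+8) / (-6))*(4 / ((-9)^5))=32 / 177147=0.00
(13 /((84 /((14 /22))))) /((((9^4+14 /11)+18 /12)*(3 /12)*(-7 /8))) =-208 /3032463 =-0.00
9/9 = 1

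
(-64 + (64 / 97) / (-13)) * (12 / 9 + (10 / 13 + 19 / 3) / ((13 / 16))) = -412562944 / 639327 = -645.31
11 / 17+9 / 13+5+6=2727 / 221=12.34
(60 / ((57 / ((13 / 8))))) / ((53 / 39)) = 2535 / 2014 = 1.26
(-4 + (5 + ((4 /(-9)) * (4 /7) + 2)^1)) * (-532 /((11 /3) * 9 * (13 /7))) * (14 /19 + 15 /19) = -140476 /3861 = -36.38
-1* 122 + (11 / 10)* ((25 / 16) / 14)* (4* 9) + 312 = 21775 / 112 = 194.42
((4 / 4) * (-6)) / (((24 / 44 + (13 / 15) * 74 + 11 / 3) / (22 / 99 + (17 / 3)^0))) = -0.11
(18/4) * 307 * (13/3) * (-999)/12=-3987009/8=-498376.12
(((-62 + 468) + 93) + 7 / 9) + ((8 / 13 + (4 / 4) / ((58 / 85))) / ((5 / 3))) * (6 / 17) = 144265499 / 288405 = 500.22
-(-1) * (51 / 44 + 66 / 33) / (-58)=-139 / 2552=-0.05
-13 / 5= -2.60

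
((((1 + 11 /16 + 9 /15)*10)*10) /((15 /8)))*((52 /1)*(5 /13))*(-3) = -7320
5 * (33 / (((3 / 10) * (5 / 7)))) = 770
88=88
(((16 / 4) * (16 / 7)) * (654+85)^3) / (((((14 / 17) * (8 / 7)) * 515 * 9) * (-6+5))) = -27443672492 / 32445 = -845852.13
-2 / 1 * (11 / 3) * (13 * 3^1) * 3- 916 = -1774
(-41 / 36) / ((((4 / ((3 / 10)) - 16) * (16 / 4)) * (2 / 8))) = 0.43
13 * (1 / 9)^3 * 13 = 0.23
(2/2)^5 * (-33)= -33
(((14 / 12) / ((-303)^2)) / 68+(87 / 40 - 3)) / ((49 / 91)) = -251086082 / 163879065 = -1.53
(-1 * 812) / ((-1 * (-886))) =-406 / 443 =-0.92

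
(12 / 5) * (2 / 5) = 24 / 25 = 0.96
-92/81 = -1.14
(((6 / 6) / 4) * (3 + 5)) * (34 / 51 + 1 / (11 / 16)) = 4.24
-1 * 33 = -33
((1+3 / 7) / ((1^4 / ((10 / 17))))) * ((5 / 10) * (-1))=-50 / 119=-0.42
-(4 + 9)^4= -28561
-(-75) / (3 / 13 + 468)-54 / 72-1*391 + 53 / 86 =-136445075 / 348988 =-390.97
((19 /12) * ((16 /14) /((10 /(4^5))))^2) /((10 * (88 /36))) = 59768832 /67375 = 887.11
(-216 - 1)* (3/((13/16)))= -10416/13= -801.23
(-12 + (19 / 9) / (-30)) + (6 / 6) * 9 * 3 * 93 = 674711 / 270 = 2498.93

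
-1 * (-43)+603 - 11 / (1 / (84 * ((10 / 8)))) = -509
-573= -573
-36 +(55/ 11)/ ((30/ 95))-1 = -127/ 6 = -21.17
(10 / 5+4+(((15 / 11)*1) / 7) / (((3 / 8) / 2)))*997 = 540374 / 77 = 7017.84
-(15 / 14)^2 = -225 / 196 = -1.15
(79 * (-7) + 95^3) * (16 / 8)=1713644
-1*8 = -8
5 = 5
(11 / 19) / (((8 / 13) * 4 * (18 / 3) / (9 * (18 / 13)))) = 0.49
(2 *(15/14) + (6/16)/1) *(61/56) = 8601/3136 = 2.74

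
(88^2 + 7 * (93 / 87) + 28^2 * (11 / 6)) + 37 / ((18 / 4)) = 2400427 / 261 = 9197.04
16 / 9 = 1.78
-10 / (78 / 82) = -410 / 39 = -10.51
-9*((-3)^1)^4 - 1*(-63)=-666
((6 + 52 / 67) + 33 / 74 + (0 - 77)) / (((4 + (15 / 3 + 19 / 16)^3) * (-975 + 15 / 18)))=4251144192 / 14296794932665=0.00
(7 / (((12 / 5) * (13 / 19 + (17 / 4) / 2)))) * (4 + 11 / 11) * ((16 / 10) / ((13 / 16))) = 24320 / 2379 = 10.22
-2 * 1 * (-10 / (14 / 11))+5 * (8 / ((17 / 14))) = 5790 / 119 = 48.66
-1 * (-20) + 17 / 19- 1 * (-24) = 853 / 19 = 44.89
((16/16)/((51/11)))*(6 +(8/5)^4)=86306/31875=2.71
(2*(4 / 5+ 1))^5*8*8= 120932352 / 3125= 38698.35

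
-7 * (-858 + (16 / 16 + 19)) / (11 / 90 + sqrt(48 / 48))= 527940 / 101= 5227.13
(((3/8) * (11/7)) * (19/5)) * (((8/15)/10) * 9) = 1.07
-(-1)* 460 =460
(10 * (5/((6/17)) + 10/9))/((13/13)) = 1375/9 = 152.78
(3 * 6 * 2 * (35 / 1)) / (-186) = -210 / 31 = -6.77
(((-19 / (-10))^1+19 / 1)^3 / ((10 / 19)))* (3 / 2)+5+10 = 520671753 / 20000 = 26033.59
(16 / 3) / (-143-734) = -16 / 2631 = -0.01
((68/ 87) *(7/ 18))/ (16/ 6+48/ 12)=119/ 2610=0.05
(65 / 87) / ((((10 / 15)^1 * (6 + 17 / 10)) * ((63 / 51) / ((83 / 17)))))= 26975 / 46893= 0.58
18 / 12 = 3 / 2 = 1.50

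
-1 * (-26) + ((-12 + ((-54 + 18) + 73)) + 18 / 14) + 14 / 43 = 15836 / 301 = 52.61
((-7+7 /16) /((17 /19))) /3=-665 /272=-2.44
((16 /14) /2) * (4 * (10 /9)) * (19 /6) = 1520 /189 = 8.04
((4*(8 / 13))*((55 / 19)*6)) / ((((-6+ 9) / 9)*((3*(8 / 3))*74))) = 0.22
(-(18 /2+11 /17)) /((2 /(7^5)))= -1378174 /17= -81069.06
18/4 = 9/2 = 4.50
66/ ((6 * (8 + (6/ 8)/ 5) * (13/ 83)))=18260/ 2119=8.62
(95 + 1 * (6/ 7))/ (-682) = -61/ 434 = -0.14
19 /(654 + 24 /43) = 817 /28146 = 0.03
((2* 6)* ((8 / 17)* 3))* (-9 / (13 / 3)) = -35.19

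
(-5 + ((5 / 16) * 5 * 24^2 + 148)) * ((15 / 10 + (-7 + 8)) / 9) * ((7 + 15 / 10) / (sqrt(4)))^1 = 88655 / 72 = 1231.32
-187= -187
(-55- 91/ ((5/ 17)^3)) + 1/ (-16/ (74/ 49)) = -177956161/ 49000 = -3631.76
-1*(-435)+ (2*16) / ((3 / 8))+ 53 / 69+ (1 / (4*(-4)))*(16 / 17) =611183 / 1173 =521.04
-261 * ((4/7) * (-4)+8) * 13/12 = -11310/7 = -1615.71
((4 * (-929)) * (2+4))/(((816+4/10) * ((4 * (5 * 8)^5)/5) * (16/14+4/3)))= -58527/434716672000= -0.00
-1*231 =-231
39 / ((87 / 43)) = 559 / 29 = 19.28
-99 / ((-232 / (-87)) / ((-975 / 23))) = 289575 / 184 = 1573.78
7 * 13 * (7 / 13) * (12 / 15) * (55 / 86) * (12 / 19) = 12936 / 817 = 15.83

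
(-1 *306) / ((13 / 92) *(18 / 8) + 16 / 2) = -112608 / 3061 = -36.79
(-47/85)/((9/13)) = -611/765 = -0.80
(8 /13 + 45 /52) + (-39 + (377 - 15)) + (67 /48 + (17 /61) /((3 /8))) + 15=341.62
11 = 11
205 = 205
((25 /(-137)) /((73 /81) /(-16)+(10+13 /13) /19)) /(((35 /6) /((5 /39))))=-1231200 /160437823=-0.01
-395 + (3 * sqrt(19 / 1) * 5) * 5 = -395 + 75 * sqrt(19) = -68.08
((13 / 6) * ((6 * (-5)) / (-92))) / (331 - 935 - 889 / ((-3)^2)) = -117 / 116380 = -0.00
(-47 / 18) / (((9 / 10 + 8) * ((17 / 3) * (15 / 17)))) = -47 / 801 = -0.06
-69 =-69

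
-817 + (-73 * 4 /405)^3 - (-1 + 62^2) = -309589279588 /66430125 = -4660.37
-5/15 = -1/3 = -0.33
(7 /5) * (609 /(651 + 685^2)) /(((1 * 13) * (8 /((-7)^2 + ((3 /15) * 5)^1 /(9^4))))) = 3514133 /4110475248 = 0.00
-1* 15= -15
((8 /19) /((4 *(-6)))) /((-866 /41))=41 /49362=0.00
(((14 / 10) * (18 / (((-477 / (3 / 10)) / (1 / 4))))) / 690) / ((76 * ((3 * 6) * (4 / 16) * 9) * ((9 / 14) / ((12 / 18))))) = -49 / 25326553500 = -0.00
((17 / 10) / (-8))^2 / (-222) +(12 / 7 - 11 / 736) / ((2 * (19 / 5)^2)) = 4842228031 / 82578316800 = 0.06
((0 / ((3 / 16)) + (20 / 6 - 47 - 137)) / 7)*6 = -1084 / 7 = -154.86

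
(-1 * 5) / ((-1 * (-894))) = -0.01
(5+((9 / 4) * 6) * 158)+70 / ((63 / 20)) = 19442 / 9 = 2160.22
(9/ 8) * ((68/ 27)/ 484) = 17/ 2904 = 0.01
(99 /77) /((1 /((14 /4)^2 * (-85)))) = -5355 /4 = -1338.75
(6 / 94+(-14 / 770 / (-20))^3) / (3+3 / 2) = 3993000047 / 281506500000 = 0.01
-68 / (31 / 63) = -138.19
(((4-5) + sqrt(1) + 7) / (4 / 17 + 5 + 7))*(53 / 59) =0.51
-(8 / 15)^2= -64 / 225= -0.28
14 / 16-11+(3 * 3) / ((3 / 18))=351 / 8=43.88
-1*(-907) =907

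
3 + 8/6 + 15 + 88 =322/3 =107.33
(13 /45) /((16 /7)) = 91 /720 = 0.13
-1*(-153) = 153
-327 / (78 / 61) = -6649 / 26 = -255.73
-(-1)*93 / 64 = 93 / 64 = 1.45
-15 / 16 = -0.94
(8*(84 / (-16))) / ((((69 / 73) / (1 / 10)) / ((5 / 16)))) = -511 / 368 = -1.39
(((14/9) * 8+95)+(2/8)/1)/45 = 3877/1620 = 2.39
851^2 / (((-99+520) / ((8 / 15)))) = 5793608 / 6315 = 917.44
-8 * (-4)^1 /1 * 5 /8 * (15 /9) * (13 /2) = 650 /3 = 216.67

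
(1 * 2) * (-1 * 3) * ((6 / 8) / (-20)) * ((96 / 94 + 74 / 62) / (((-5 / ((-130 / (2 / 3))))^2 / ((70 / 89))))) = 309220821 / 518692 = 596.15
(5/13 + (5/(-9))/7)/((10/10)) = 250/819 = 0.31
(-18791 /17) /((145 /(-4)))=75164 /2465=30.49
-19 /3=-6.33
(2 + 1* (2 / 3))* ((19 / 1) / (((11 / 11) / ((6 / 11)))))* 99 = 2736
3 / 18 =1 / 6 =0.17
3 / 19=0.16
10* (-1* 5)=-50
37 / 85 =0.44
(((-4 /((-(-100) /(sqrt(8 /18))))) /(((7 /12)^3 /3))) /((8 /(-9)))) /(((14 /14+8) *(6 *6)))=12 /8575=0.00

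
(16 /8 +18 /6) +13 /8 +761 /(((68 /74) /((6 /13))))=687481 /1768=388.85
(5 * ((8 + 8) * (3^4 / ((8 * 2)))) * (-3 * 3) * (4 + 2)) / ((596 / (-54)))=295245 / 149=1981.51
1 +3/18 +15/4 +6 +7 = 215/12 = 17.92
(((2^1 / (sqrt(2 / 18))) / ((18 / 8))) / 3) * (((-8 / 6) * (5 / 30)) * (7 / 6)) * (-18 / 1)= 112 / 27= 4.15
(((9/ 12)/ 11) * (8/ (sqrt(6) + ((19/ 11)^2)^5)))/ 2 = 43370200577849636062473/ 37585936957576362833300395 - 183477271345243638873 * sqrt(6)/ 37585936957576362833300395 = 0.00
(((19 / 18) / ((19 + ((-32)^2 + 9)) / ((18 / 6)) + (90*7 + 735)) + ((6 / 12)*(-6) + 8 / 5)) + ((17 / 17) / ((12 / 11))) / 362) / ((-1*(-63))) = -156158111 / 7042948920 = -0.02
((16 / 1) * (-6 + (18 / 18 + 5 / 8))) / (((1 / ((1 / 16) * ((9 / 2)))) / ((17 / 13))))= -5355 / 208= -25.75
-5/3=-1.67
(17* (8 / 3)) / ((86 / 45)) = 1020 / 43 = 23.72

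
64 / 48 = 4 / 3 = 1.33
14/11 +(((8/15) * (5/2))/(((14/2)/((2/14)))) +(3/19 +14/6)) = 116476/30723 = 3.79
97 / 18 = 5.39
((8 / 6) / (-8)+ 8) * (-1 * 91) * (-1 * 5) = 21385 / 6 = 3564.17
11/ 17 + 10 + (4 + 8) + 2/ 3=23.31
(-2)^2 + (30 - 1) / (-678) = 2683 / 678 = 3.96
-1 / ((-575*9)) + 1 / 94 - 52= -25290131 / 486450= -51.99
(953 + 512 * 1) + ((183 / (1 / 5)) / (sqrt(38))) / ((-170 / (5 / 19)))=1465-915 * sqrt(38) / 24548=1464.77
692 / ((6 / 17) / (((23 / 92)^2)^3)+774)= 5882 / 18867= 0.31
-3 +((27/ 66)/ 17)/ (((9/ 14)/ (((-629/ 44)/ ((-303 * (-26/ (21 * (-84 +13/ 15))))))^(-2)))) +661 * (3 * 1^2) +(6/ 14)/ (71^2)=730741687408503440799/ 369060747198191951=1980.00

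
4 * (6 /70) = 12 /35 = 0.34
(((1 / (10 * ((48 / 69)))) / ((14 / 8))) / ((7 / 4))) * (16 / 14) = 92 / 1715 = 0.05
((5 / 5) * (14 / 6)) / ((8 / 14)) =49 / 12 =4.08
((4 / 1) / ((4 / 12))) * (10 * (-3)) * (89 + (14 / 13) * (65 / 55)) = -357480 / 11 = -32498.18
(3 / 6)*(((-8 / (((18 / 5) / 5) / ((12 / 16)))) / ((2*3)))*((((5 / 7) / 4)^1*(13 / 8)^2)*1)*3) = -21125 / 21504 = -0.98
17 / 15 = 1.13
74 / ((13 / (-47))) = -3478 / 13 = -267.54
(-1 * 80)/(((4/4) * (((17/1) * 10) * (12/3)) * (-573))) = 2/9741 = 0.00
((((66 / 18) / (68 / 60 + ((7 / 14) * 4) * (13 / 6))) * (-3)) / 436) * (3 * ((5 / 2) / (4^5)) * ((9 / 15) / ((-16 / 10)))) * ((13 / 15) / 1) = 6435 / 585760768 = 0.00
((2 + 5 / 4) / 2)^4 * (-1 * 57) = -1627977 / 4096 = -397.46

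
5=5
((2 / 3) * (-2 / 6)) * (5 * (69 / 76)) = -115 / 114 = -1.01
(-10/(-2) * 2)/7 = 10/7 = 1.43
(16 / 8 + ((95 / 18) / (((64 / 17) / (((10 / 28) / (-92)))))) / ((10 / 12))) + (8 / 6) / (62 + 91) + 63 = 2459441353 / 37836288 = 65.00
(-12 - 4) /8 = -2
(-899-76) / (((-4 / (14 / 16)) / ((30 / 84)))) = 4875 / 64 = 76.17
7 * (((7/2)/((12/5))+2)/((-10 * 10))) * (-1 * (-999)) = -193473/800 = -241.84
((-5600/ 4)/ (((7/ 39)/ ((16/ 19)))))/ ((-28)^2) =-7800/ 931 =-8.38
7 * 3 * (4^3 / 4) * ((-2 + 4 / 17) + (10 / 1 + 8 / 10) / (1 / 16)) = 4884768 / 85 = 57467.86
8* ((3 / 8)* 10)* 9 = 270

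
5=5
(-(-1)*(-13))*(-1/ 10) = 13/ 10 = 1.30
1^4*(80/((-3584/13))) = -65/224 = -0.29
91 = 91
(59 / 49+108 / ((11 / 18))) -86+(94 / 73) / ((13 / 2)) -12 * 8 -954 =-489961319 / 511511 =-957.87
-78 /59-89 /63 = -10165 /3717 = -2.73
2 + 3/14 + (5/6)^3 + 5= 11783/1512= 7.79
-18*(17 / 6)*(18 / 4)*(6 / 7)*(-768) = 1057536 / 7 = 151076.57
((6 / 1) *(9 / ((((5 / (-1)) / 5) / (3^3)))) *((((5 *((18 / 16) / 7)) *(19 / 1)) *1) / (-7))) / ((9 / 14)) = 4946.79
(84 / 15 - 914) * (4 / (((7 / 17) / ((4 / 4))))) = -308856 / 35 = -8824.46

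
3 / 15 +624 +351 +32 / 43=209828 / 215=975.94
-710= -710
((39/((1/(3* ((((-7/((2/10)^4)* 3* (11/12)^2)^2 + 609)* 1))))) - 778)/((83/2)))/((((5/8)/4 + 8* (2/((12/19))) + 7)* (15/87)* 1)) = 61216451.04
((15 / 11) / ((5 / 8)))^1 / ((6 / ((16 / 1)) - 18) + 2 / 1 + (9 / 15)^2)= -4800 / 33583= -0.14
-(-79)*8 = 632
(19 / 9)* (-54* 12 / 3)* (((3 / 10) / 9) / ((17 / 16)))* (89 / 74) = -54112 / 3145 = -17.21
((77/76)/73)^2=5929/30780304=0.00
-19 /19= -1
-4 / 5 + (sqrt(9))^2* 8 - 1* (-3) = 371 / 5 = 74.20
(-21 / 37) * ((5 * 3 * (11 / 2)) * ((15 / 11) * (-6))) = 14175 / 37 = 383.11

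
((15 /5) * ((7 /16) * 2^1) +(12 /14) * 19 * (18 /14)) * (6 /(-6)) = -9237 /392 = -23.56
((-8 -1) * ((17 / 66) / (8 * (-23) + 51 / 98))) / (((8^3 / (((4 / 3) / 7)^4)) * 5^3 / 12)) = 34 / 10903228875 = 0.00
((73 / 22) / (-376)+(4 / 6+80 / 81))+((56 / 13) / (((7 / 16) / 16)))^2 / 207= 121.54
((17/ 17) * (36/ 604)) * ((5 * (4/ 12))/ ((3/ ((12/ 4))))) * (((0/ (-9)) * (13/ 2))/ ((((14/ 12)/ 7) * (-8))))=0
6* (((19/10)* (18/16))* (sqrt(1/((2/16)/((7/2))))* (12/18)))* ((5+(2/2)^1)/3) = 171* sqrt(7)/5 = 90.48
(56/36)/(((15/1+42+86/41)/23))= 13202/21807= 0.61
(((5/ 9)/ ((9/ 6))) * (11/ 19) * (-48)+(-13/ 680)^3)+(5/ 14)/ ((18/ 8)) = -3814062789809/ 376375104000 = -10.13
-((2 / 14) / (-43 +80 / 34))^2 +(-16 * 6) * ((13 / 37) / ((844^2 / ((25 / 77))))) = -11754309233 / 423946929918743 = -0.00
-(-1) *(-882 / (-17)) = 882 / 17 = 51.88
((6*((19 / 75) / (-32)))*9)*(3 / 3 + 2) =-513 / 400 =-1.28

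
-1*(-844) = 844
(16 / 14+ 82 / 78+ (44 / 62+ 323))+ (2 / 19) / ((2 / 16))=52539764 / 160797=326.75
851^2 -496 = 723705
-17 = -17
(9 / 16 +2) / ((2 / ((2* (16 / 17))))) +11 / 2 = 7.91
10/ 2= 5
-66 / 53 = -1.25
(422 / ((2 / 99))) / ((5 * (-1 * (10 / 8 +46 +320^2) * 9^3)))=-9284 / 165964545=-0.00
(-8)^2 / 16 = 4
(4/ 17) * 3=0.71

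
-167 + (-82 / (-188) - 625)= -74407 / 94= -791.56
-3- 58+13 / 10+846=7863 / 10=786.30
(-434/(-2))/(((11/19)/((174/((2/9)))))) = 293482.64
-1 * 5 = -5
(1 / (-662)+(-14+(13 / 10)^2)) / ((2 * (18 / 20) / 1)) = -45279 / 6620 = -6.84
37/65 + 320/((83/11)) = 231871/5395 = 42.98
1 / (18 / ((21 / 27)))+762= 123451 / 162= 762.04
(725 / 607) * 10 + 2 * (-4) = 2394 / 607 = 3.94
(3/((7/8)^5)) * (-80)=-7864320/16807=-467.92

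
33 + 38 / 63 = 2117 / 63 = 33.60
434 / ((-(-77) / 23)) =1426 / 11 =129.64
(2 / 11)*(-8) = -16 / 11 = -1.45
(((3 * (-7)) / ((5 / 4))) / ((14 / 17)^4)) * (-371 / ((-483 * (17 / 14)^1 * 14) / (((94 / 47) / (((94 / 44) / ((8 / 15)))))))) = -22914232 / 27808725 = -0.82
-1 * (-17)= 17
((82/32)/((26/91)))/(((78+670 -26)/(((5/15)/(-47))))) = -287/3257664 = -0.00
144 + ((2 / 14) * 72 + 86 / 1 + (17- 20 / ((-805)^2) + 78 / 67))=2244258427 / 8683535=258.45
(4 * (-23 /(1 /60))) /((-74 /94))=259440 /37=7011.89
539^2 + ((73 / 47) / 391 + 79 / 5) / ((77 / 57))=2055560972981 / 7075145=290532.70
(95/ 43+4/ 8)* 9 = 2097/ 86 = 24.38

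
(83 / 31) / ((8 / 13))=1079 / 248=4.35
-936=-936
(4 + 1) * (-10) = -50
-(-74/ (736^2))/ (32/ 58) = 1073/ 4333568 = 0.00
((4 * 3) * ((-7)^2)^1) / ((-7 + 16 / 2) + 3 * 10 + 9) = 147 / 10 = 14.70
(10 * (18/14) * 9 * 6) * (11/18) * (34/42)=16830/49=343.47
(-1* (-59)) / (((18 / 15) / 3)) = 295 / 2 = 147.50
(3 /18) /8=1 /48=0.02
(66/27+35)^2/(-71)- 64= -481633/5751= -83.75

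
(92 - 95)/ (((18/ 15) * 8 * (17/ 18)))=-45/ 136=-0.33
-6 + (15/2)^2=201/4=50.25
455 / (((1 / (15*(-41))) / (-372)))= 104094900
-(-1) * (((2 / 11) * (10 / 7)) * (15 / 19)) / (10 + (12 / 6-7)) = 60 / 1463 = 0.04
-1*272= -272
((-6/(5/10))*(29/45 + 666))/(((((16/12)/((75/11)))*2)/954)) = -214642845/11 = -19512985.91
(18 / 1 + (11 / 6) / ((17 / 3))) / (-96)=-0.19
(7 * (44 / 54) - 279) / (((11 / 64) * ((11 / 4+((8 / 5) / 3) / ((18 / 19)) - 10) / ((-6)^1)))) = -360960 / 253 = -1426.72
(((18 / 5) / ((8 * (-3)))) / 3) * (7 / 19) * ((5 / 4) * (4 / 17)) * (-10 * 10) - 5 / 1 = -1440 / 323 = -4.46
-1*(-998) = 998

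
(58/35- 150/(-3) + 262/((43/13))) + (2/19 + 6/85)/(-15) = 954156646/7291725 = 130.85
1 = 1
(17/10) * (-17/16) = -289/160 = -1.81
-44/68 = -11/17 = -0.65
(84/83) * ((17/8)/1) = 357/166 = 2.15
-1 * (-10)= 10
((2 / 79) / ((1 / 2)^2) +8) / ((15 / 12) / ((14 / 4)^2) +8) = 31360 / 31363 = 1.00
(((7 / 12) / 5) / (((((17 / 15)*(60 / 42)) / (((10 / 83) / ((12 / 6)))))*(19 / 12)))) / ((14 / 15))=315 / 107236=0.00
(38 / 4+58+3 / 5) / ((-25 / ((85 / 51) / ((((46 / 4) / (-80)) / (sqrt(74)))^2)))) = -8600576 / 529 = -16258.18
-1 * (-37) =37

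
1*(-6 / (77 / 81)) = -486 / 77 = -6.31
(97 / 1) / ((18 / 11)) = 1067 / 18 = 59.28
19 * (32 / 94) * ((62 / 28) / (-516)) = -1178 / 42441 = -0.03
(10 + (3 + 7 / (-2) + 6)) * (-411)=-12741 / 2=-6370.50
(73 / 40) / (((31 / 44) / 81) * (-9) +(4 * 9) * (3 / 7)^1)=50589 / 425510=0.12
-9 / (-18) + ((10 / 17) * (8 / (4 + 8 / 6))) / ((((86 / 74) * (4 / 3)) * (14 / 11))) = 38783 / 40936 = 0.95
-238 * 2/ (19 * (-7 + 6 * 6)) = -476/ 551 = -0.86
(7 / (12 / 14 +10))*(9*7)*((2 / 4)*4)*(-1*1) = -3087 / 38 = -81.24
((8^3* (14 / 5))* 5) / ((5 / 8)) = 57344 / 5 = 11468.80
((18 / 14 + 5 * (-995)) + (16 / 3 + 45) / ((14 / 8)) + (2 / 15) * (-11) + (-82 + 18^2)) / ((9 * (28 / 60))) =-493964 / 441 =-1120.10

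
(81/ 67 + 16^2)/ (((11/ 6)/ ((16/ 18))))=275728/ 2211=124.71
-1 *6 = -6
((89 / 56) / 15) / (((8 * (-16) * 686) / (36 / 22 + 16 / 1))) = -8633 / 405672960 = -0.00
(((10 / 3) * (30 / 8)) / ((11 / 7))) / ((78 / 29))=5075 / 1716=2.96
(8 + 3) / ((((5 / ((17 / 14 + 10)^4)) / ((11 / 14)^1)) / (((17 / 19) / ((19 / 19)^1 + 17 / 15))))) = 3749334223371 / 326996992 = 11465.96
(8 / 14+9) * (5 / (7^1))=335 / 49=6.84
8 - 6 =2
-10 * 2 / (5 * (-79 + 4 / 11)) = 44 / 865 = 0.05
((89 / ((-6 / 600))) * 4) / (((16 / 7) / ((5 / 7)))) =-11125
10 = 10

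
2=2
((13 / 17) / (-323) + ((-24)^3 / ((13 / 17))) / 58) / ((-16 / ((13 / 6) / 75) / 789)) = 33938538599 / 76434720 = 444.02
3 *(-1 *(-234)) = 702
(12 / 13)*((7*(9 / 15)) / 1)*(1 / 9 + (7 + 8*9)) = 19936 / 65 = 306.71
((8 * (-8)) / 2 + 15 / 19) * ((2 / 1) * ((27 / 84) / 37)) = -0.54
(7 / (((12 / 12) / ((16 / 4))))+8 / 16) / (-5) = -57 / 10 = -5.70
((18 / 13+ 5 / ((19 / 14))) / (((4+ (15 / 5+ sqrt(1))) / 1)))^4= 9597924961 / 59553569296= 0.16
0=0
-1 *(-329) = 329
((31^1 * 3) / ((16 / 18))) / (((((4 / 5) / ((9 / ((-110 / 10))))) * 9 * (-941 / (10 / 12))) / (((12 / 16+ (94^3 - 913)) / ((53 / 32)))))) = 23147841825 / 4388824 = 5274.27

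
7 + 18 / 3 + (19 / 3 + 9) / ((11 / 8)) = 797 / 33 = 24.15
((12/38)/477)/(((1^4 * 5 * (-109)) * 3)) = -2/4939335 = -0.00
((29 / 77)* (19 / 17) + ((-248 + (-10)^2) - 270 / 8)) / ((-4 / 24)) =2848317 / 2618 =1087.97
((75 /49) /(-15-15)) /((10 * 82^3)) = -1 /108068128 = -0.00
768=768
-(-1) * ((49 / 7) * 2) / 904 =7 / 452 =0.02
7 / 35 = 1 / 5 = 0.20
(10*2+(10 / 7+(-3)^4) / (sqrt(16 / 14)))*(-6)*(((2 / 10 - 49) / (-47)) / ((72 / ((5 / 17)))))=-35197*sqrt(14) / 67116 - 1220 / 2397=-2.47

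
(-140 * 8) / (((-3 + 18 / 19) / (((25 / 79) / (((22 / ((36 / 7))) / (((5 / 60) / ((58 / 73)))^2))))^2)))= 0.00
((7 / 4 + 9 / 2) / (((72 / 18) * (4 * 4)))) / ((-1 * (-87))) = 25 / 22272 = 0.00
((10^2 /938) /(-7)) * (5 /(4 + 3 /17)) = -4250 /233093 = -0.02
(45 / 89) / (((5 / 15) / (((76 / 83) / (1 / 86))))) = 882360 / 7387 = 119.45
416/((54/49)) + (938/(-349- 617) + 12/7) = 1644143/4347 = 378.22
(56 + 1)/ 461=57/ 461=0.12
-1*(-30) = 30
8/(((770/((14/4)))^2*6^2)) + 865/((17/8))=1507176017/3702600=407.06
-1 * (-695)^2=-483025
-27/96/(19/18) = -81/304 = -0.27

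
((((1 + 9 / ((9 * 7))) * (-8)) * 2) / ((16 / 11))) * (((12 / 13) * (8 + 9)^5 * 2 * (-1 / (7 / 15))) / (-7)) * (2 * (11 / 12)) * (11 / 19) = -907118240160 / 84721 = -10707123.86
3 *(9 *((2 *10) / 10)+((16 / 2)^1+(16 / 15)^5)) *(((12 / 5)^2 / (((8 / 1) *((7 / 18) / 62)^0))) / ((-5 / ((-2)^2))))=-166338608 / 3515625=-47.31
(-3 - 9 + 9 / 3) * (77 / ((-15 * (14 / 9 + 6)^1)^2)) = -6237 / 115600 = -0.05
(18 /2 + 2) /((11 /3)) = 3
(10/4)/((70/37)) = 1.32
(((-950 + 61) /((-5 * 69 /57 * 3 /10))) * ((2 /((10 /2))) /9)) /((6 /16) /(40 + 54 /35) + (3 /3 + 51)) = 785904448 /1878428745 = 0.42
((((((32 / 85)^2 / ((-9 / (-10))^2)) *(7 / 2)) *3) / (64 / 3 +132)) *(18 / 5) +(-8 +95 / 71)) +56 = 582619953 / 11798425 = 49.38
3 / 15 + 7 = 36 / 5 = 7.20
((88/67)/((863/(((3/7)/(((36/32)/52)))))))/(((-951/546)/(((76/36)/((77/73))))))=-0.03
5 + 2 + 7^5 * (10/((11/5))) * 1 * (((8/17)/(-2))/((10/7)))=-2351671/187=-12575.78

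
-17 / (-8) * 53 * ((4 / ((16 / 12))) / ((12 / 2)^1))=901 / 16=56.31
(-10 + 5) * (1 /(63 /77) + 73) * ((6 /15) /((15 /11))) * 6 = -29392 /45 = -653.16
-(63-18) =-45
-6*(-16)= 96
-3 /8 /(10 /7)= -21 /80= -0.26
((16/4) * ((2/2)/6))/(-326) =-1/489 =-0.00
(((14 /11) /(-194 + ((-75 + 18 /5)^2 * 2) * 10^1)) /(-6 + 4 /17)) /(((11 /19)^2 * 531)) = -0.00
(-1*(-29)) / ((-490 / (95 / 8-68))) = 13021 / 3920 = 3.32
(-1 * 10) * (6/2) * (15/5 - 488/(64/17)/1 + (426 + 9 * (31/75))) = -181857/20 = -9092.85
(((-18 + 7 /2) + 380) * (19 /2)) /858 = 13889 /3432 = 4.05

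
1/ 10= 0.10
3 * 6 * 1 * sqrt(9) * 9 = 486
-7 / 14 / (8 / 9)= -0.56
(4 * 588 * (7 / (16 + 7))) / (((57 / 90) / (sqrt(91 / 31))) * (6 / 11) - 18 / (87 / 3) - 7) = -2420533815700 / 25750981401 - 1205775340 * sqrt(2821) / 25750981401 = -96.48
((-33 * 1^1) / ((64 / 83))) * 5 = -13695 / 64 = -213.98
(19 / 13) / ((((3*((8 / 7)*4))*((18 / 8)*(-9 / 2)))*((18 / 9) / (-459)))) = 2261 / 936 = 2.42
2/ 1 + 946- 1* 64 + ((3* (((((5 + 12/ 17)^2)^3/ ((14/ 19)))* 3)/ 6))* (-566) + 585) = -13436174998265645/ 337925966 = -39760706.04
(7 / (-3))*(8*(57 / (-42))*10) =760 / 3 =253.33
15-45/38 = 525/38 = 13.82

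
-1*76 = -76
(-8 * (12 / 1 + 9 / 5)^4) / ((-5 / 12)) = 2176043616 / 3125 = 696333.96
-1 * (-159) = 159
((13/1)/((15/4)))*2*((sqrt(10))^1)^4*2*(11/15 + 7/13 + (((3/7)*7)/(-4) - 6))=-68368/9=-7596.44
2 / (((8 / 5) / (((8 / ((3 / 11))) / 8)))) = 55 / 12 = 4.58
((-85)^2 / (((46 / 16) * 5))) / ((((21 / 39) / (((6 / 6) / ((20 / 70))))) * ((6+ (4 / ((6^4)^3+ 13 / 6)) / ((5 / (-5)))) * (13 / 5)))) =7549081148762 / 36047515509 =209.42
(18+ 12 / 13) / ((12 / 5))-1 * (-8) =413 / 26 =15.88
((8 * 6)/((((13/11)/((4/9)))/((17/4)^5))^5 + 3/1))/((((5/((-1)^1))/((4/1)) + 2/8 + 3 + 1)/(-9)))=-44609535138533882473468640958226603536/929365315386130586937625175965586251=-48.00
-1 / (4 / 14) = -7 / 2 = -3.50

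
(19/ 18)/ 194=19/ 3492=0.01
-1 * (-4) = 4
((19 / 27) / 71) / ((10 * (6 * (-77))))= -19 / 8856540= -0.00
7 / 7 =1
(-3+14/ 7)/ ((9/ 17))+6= 4.11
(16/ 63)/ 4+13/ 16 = 883/ 1008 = 0.88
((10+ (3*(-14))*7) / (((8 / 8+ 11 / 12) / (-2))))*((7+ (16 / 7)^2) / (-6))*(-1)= 680464 / 1127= 603.78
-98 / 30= -49 / 15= -3.27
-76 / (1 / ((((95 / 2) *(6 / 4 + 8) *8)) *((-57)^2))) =-891395640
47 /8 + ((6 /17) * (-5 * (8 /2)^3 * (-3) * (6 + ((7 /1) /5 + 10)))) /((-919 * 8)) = 634057 /124984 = 5.07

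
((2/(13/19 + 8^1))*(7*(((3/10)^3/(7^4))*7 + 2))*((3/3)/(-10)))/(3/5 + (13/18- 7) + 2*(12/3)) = -2058081/14822500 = -0.14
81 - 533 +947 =495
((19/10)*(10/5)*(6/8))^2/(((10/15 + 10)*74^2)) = 9747/70092800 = 0.00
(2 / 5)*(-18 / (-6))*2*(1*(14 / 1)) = 168 / 5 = 33.60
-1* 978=-978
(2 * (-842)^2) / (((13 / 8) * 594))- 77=5374415 / 3861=1391.97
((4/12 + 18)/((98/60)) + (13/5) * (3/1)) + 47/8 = 48803/1960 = 24.90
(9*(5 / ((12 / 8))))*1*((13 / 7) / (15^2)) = 26 / 105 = 0.25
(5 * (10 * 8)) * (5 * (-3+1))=-4000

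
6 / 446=3 / 223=0.01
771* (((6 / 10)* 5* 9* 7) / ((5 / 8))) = 1165752 / 5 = 233150.40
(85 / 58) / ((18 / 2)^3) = 85 / 42282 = 0.00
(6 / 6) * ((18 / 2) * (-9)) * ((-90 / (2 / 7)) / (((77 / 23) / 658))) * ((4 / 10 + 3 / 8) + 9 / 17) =4892996241 / 748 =6541438.82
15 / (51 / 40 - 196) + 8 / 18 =25756 / 70101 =0.37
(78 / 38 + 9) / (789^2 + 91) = 0.00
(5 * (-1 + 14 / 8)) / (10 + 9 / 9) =15 / 44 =0.34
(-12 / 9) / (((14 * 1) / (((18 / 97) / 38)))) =-6 / 12901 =-0.00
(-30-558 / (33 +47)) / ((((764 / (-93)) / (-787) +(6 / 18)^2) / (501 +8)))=-165296969703 / 1067560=-154836.23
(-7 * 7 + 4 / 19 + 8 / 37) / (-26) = 34147 / 18278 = 1.87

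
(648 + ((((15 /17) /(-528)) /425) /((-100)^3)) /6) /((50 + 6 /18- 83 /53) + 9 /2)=52406196480000053 /4307926480000000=12.17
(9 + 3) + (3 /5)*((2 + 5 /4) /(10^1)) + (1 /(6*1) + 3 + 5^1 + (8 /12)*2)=4339 /200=21.70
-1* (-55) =55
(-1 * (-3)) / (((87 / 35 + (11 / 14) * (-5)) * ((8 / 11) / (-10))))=5775 / 202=28.59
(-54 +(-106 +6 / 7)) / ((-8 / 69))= 38433 / 28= 1372.61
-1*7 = -7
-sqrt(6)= -2.45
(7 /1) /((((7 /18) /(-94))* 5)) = -1692 /5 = -338.40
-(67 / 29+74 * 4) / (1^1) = -8651 / 29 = -298.31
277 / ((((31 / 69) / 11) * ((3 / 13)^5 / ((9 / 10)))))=26020584733 / 2790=9326374.46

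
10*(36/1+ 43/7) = 2950/7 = 421.43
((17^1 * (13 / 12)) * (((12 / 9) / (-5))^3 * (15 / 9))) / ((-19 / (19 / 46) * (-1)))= -1768 / 139725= -0.01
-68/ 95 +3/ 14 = -667/ 1330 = -0.50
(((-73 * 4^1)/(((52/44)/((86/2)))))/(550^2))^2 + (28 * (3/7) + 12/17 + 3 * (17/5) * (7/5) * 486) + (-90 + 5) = 932605249397082/135794140625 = 6867.79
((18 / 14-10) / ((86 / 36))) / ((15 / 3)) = -1098 / 1505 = -0.73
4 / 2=2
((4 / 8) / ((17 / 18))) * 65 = 585 / 17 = 34.41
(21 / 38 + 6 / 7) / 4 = 375 / 1064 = 0.35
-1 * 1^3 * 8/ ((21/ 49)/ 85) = -4760/ 3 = -1586.67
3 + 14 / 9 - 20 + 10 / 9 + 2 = -37 / 3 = -12.33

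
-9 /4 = -2.25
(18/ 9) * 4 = 8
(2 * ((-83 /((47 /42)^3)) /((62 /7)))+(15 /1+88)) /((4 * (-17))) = -288461711 /218858884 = -1.32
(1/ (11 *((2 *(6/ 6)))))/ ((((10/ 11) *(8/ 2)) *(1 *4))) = 1/ 320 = 0.00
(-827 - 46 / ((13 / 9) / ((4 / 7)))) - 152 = -90745 / 91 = -997.20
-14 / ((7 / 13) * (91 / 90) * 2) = -90 / 7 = -12.86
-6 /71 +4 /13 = 206 /923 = 0.22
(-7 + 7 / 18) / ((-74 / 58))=3451 / 666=5.18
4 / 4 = 1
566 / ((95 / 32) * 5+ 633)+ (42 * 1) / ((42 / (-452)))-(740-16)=-24361544 / 20731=-1175.13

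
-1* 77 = -77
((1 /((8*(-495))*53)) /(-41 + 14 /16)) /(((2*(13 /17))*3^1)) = 17 /656871930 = 0.00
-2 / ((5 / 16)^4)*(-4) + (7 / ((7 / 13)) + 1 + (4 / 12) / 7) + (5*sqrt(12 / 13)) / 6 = 5*sqrt(39) / 39 + 11194423 / 13125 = 853.71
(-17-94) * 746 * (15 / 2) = -621045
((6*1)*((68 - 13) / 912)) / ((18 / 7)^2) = 2695 / 49248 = 0.05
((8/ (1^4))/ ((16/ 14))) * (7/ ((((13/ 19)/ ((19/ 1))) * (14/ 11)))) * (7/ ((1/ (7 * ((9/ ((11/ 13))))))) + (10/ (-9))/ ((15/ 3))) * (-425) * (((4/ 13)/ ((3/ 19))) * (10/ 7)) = -3006899862500/ 4563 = -658974328.84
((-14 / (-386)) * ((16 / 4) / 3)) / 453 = 28 / 262287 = 0.00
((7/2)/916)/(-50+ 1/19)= -133/1738568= -0.00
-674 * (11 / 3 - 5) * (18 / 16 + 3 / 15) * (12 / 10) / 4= 17861 / 50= 357.22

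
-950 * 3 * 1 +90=-2760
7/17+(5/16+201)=54869/272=201.72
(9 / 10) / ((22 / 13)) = 117 / 220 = 0.53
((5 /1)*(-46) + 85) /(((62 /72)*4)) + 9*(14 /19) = -20889 /589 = -35.47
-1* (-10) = 10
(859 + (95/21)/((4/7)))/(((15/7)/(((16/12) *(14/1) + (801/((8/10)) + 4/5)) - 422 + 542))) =4984087703/10800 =461489.60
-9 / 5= -1.80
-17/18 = -0.94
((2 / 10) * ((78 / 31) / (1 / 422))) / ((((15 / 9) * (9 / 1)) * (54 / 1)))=5486 / 20925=0.26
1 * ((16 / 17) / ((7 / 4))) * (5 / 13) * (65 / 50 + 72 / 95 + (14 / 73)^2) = 67868128 / 156635297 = 0.43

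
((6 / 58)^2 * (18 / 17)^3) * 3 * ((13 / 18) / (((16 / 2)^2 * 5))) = 28431 / 330546640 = 0.00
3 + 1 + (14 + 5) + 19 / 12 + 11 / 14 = 2131 / 84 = 25.37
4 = 4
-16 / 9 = -1.78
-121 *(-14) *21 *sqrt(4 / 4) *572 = 20348328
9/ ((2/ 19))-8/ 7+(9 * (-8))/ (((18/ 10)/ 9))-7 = -3957/ 14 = -282.64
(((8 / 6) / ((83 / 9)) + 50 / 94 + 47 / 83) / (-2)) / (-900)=202 / 292575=0.00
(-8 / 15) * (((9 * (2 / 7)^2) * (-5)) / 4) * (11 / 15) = 88 / 245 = 0.36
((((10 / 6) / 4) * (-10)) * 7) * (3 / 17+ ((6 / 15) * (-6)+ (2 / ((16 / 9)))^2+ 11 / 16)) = 51485 / 6528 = 7.89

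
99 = 99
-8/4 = -2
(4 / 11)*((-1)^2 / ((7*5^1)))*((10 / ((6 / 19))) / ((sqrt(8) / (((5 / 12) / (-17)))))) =-95*sqrt(2) / 47124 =-0.00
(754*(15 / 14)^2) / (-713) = -84825 / 69874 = -1.21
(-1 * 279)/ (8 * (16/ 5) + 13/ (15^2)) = -62775/ 5773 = -10.87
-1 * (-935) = 935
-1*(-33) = 33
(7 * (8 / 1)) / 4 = 14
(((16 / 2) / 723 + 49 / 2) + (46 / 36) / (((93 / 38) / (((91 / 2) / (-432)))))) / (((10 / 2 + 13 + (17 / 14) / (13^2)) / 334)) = 842062285950977 / 1856337001560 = 453.61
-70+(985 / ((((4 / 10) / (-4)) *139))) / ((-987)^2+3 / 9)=-14218016195 / 203114306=-70.00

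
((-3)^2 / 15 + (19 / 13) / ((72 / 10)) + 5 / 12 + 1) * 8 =10388 / 585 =17.76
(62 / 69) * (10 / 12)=155 / 207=0.75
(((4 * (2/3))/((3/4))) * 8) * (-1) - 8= -328/9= -36.44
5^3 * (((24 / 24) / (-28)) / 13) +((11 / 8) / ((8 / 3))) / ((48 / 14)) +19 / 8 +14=753951 / 46592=16.18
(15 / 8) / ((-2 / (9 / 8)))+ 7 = 761 / 128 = 5.95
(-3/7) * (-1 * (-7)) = -3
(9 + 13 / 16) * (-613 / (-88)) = 68.35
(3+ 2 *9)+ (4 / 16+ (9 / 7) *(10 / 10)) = 631 / 28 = 22.54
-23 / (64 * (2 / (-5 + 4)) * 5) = 0.04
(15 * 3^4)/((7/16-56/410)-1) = -3985200/2293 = -1737.99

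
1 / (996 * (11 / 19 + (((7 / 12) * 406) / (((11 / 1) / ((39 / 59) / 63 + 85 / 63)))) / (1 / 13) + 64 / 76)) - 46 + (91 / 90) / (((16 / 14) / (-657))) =-16553288766477 / 26389731310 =-627.26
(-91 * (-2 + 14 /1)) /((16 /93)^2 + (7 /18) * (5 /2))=-4197648 /3851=-1090.02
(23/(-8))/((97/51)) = -1173/776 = -1.51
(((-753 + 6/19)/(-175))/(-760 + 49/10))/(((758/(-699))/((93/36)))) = 1639621/120832780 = 0.01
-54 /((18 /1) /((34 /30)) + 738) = -51 /712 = -0.07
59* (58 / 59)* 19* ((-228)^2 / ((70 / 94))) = 2692459296 / 35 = 76927408.46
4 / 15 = 0.27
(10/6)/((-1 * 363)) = -5/1089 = -0.00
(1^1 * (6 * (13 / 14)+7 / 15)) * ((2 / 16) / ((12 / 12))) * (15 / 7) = 317 / 196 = 1.62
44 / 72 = 11 / 18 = 0.61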